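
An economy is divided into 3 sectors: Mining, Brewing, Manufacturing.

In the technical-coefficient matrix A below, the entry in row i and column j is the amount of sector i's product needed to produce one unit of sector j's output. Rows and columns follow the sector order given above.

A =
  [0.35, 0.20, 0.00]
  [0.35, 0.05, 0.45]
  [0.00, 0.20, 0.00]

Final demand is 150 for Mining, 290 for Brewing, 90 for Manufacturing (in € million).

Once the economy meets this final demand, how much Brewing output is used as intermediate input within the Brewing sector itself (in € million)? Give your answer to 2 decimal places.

I − A =
  [   0.65    -0.20     0.00]
  [  -0.35     0.95    -0.45]
  [   0.00    -0.20     1.00]
Cofactors of I−A, C_ij = (−1)^(i+j)·(minor ij) (rows/columns in the sector order above):
  C_11 = (0.95)(1.00) − (-0.45)(-0.20) = 0.8600
  C_12 = −[(-0.35)(1.00) − (-0.45)(0.00)] = 0.3500
  C_13 = (-0.35)(-0.20) − (0.95)(0.00) = 0.0700
  C_21 = −[(-0.20)(1.00) − (0.00)(-0.20)] = 0.2000
  C_22 = (0.65)(1.00) − (0.00)(0.00) = 0.6500
  C_23 = −[(0.65)(-0.20) − (-0.20)(0.00)] = 0.1300
  C_31 = (-0.20)(-0.45) − (0.00)(0.95) = 0.0900
  C_32 = −[(0.65)(-0.45) − (0.00)(-0.35)] = 0.2925
  C_33 = (0.65)(0.95) − (-0.20)(-0.35) = 0.5475
det(I−A) = Σ_j (I−A)_1j·C_1j = (0.65)(0.8600) + (-0.20)(0.3500) + (0.00)(0.0700) = 0.4890
adj(I−A) = Cᵀ =
  [ 0.8600   0.2000   0.0900]
  [ 0.3500   0.6500   0.2925]
  [ 0.0700   0.1300   0.5475]
(I − A)⁻¹ = adj(I−A) / det(I−A) ≈
  [   1.7587     0.4090     0.1840]
  [   0.7157     1.3292     0.5982]
  [   0.1431     0.2658     1.1196]
First solve x = (I − A)⁻¹ d = adj(I−A)·d / det(I−A); in particular x_2 = (0.3500·150 + 0.6500·290 + 0.2925·90) / 0.4890 = 267.325 / 0.4890 ≈ 546.6769.
Intermediate flow from 2 to 2: z_22 = a_22 · x_2 = 0.05 × 267.325 / 0.4890 = 13.36625 / 0.4890 ≈ 27.33.

z_22 = 27.33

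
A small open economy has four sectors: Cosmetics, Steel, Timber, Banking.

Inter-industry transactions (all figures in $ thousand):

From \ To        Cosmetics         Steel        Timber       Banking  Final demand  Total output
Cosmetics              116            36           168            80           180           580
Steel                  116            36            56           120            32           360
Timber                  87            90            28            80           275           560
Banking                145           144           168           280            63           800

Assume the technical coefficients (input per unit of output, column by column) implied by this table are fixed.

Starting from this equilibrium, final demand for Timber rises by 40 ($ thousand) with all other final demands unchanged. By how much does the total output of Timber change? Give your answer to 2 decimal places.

Technical coefficients a_ij = z_ij / X_j:
  a_11 = 116/580 = 0.20, a_21 = 116/580 = 0.20, a_31 = 87/580 = 0.15, a_41 = 145/580 = 0.25
  a_12 = 36/360 = 0.10, a_22 = 36/360 = 0.10, a_32 = 90/360 = 0.25, a_42 = 144/360 = 0.40
  a_13 = 168/560 = 0.30, a_23 = 56/560 = 0.10, a_33 = 28/560 = 0.05, a_43 = 168/560 = 0.30
  a_14 = 80/800 = 0.10, a_24 = 120/800 = 0.15, a_34 = 80/800 = 0.10, a_44 = 280/800 = 0.35
I − A =
  [   0.80    -0.10    -0.30    -0.10]
  [  -0.20     0.90    -0.10    -0.15]
  [  -0.15    -0.25     0.95    -0.10]
  [  -0.25    -0.40    -0.30     0.65]
Compute the cofactors C_ij = (−1)^(i+j)·(3×3 minor ij) of I−A; the adjugate is their transpose:
adj(I−A) = Cᵀ =
  [ 0.440250   0.165000   0.199500   0.136500]
  [ 0.172125   0.405000   0.141750   0.141750]
  [ 0.151125   0.174000   0.372750   0.120750]
  [ 0.345000   0.393000   0.336000   0.588000]
det(I−A) = Σ_j (I−A)_1j·C_1j = (0.80)(0.440250) + (-0.10)(0.172125) + (-0.30)(0.151125) + (-0.10)(0.345000) = 0.25515
(I − A)⁻¹ = adj(I−A) / det(I−A) ≈
  [   1.7255     0.6467     0.7819     0.5350]
  [   0.6746     1.5873     0.5556     0.5556]
  [   0.5923     0.6820     1.4609     0.4733]
  [   1.3521     1.5403     1.3169     2.3045]
Δx = (I − A)⁻¹ Δd with Δd having +40 in the Timber component and 0 elsewhere.
So Δx_3 = L_33 · (+40), where L_33 = adj(I−A)_33 / det(I−A) = 0.372750 / 0.25515.
Δx_3 = 0.372750 × (+40) / 0.25515 = 14.91 / 0.25515 ≈ 58.44.

Δx_3 = 58.44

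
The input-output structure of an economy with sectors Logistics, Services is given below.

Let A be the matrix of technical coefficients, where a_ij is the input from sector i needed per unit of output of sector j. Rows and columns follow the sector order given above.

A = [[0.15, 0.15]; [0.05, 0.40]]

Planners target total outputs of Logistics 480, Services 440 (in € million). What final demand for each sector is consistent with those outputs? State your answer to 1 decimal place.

I − A =
  [   0.85    -0.15]
  [  -0.05     0.60]
d = (I − A) x:
  d_1 = (+0.85)·480 + (-0.15)·440 = 342.0
  d_2 = (-0.05)·480 + (+0.60)·440 = 240.0

d_1 = 342.0, d_2 = 240.0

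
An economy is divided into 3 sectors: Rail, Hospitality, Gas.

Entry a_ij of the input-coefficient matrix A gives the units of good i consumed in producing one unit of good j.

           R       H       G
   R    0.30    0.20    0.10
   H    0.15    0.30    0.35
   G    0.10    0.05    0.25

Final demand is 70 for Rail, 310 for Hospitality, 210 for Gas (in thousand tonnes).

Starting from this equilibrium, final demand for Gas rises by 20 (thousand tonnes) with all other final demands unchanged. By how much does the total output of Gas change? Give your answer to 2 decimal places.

Δx_G = 28.93

I − A =
  [   0.70    -0.20    -0.10]
  [  -0.15     0.70    -0.35]
  [  -0.10    -0.05     0.75]
Cofactors of I−A, C_ij = (−1)^(i+j)·(minor ij) (rows/columns in the sector order above):
  C_11 = (0.70)(0.75) − (-0.35)(-0.05) = 0.5075
  C_12 = −[(-0.15)(0.75) − (-0.35)(-0.10)] = 0.1475
  C_13 = (-0.15)(-0.05) − (0.70)(-0.10) = 0.0775
  C_21 = −[(-0.20)(0.75) − (-0.10)(-0.05)] = 0.1550
  C_22 = (0.70)(0.75) − (-0.10)(-0.10) = 0.5150
  C_23 = −[(0.70)(-0.05) − (-0.20)(-0.10)] = 0.0550
  C_31 = (-0.20)(-0.35) − (-0.10)(0.70) = 0.1400
  C_32 = −[(0.70)(-0.35) − (-0.10)(-0.15)] = 0.2600
  C_33 = (0.70)(0.70) − (-0.20)(-0.15) = 0.4600
det(I−A) = Σ_j (I−A)_1j·C_1j = (0.70)(0.5075) + (-0.20)(0.1475) + (-0.10)(0.0775) = 0.3180
adj(I−A) = Cᵀ =
  [ 0.5075   0.1550   0.1400]
  [ 0.1475   0.5150   0.2600]
  [ 0.0775   0.0550   0.4600]
(I − A)⁻¹ = adj(I−A) / det(I−A) ≈
  [   1.5959     0.4874     0.4403]
  [   0.4638     1.6195     0.8176]
  [   0.2437     0.1730     1.4465]
Δx = (I − A)⁻¹ Δd with Δd having +20 in the Gas component and 0 elsewhere.
So Δx_G = L_GG · (+20), where L_GG = adj(I−A)_GG / det(I−A) = 0.4600 / 0.3180.
Δx_G = 0.4600 × (+20) / 0.3180 = 9.20 / 0.3180 ≈ 28.93.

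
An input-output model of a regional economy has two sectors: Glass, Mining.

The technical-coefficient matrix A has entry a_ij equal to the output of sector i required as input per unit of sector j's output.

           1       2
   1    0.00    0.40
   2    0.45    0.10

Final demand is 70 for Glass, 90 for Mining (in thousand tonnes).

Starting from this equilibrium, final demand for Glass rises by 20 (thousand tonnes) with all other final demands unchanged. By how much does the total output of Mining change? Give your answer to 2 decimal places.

Δx_2 = 12.50

I − A =
  [   1.00    -0.40]
  [  -0.45     0.90]
det(I−A) = (1.00)(0.90) − (-0.40)(-0.45) = 0.7200
adj(I−A) = [[0.90, 0.40], [0.45, 1.00]]
(I − A)⁻¹ = adj(I−A) / det(I−A) ≈
  [   1.2500     0.5556]
  [   0.6250     1.3889]
Δx = (I − A)⁻¹ Δd with Δd having +20 in the Glass component and 0 elsewhere.
So Δx_2 = L_21 · (+20), where L_21 = adj(I−A)_21 / det(I−A) = 0.45 / 0.7200.
Δx_2 = 0.45 × (+20) / 0.7200 = 9.00 / 0.7200 = 12.50.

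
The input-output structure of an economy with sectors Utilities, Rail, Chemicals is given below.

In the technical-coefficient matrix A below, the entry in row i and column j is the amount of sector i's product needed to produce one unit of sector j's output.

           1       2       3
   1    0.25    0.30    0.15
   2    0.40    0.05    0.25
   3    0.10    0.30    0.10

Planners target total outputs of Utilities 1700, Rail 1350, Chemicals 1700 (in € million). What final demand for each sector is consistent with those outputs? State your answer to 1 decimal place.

I − A =
  [   0.75    -0.30    -0.15]
  [  -0.40     0.95    -0.25]
  [  -0.10    -0.30     0.90]
d = (I − A) x:
  d_1 = (+0.75)·1700 + (-0.30)·1350 + (-0.15)·1700 = 615.0
  d_2 = (-0.40)·1700 + (+0.95)·1350 + (-0.25)·1700 = 177.5
  d_3 = (-0.10)·1700 + (-0.30)·1350 + (+0.90)·1700 = 955.0

d_1 = 615.0, d_2 = 177.5, d_3 = 955.0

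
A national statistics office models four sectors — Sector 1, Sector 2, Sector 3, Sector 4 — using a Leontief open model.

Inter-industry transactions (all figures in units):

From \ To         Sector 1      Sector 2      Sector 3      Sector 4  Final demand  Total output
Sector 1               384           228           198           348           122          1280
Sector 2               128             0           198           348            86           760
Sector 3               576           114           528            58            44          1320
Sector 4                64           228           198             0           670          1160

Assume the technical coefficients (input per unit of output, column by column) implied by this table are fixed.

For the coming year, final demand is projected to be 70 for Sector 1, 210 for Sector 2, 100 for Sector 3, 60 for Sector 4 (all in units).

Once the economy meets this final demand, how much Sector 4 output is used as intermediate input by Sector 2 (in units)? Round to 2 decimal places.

Technical coefficients a_ij = z_ij / X_j:
  a_11 = 384/1280 = 0.30, a_21 = 128/1280 = 0.10, a_31 = 576/1280 = 0.45, a_41 = 64/1280 = 0.05
  a_12 = 228/760 = 0.30, a_22 = 0/760 = 0.00, a_32 = 114/760 = 0.15, a_42 = 228/760 = 0.30
  a_13 = 198/1320 = 0.15, a_23 = 198/1320 = 0.15, a_33 = 528/1320 = 0.40, a_43 = 198/1320 = 0.15
  a_14 = 348/1160 = 0.30, a_24 = 348/1160 = 0.30, a_34 = 58/1160 = 0.05, a_44 = 0/1160 = 0.00
I − A =
  [   0.70    -0.30    -0.15    -0.30]
  [  -0.10     1.00    -0.15    -0.30]
  [  -0.45    -0.15     0.60    -0.05]
  [  -0.05    -0.30    -0.15     1.00]
Compute the cofactors C_ij = (−1)^(i+j)·(3×3 minor ij) of I−A; the adjugate is their transpose:
adj(I−A) = Cᵀ =
  [ 0.507000   0.263250   0.253500   0.243750]
  [ 0.156375   0.317625   0.156000   0.150000]
  [ 0.430750   0.289500   0.578500   0.245000]
  [ 0.136875   0.151875   0.146250   0.296250]
det(I−A) = Σ_j (I−A)_1j·C_1j = (0.70)(0.507000) + (-0.30)(0.156375) + (-0.15)(0.430750) + (-0.30)(0.136875) = 0.2023125
(I − A)⁻¹ = adj(I−A) / det(I−A) ≈
  [   2.5060     1.3012     1.2530     1.2048]
  [   0.7729     1.5700     0.7711     0.7414]
  [   2.1291     1.4310     2.8594     1.2110]
  [   0.6766     0.7507     0.7229     1.4643]
First solve x = (I − A)⁻¹ d = adj(I−A)·d / det(I−A); in particular x_2 = (0.156375·70 + 0.317625·210 + 0.156000·100 + 0.150000·60) / 0.2023125 = 102.2475 / 0.2023125 ≈ 505.3939.
Intermediate flow from 4 to 2: z_42 = a_42 · x_2 = 0.30 × 102.2475 / 0.2023125 = 30.67425 / 0.2023125 ≈ 151.62.

z_42 = 151.62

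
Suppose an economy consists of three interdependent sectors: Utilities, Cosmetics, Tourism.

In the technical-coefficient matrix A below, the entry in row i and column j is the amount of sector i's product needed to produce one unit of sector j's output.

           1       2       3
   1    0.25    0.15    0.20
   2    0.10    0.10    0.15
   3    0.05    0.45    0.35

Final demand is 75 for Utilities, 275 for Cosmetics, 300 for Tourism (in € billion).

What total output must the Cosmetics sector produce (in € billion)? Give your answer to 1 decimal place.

I − A =
  [   0.75    -0.15    -0.20]
  [  -0.10     0.90    -0.15]
  [  -0.05    -0.45     0.65]
Cofactors of I−A, C_ij = (−1)^(i+j)·(minor ij) (rows/columns in the sector order above):
  C_11 = (0.90)(0.65) − (-0.15)(-0.45) = 0.5175
  C_12 = −[(-0.10)(0.65) − (-0.15)(-0.05)] = 0.0725
  C_13 = (-0.10)(-0.45) − (0.90)(-0.05) = 0.0900
  C_21 = −[(-0.15)(0.65) − (-0.20)(-0.45)] = 0.1875
  C_22 = (0.75)(0.65) − (-0.20)(-0.05) = 0.4775
  C_23 = −[(0.75)(-0.45) − (-0.15)(-0.05)] = 0.3450
  C_31 = (-0.15)(-0.15) − (-0.20)(0.90) = 0.2025
  C_32 = −[(0.75)(-0.15) − (-0.20)(-0.10)] = 0.1325
  C_33 = (0.75)(0.90) − (-0.15)(-0.10) = 0.6600
det(I−A) = Σ_j (I−A)_1j·C_1j = (0.75)(0.5175) + (-0.15)(0.0725) + (-0.20)(0.0900) = 0.35925
adj(I−A) = Cᵀ =
  [ 0.5175   0.1875   0.2025]
  [ 0.0725   0.4775   0.1325]
  [ 0.0900   0.3450   0.6600]
(I − A)⁻¹ = adj(I−A) / det(I−A) ≈
  [   1.4405     0.5219     0.5637]
  [   0.2018     1.3292     0.3688]
  [   0.2505     0.9603     1.8372]
x = (I − A)⁻¹ d = adj(I−A)·d / det(I−A), with det(I−A) = 0.35925:
  x_1 = (0.5175·75 + 0.1875·275 + 0.2025·300) / 0.35925 = 151.125 / 0.35925 ≈ 420.7
  x_2 = (0.0725·75 + 0.4775·275 + 0.1325·300) / 0.35925 = 176.50 / 0.35925 ≈ 491.3
  x_3 = (0.0900·75 + 0.3450·275 + 0.6600·300) / 0.35925 = 299.625 / 0.35925 ≈ 834.0

x_2 = 491.3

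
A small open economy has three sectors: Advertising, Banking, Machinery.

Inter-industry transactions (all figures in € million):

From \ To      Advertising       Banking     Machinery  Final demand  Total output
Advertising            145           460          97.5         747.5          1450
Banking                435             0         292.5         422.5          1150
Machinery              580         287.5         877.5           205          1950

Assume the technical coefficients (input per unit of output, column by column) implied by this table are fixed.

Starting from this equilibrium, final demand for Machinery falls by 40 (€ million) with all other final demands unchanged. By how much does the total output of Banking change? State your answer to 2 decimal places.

Technical coefficients a_ij = z_ij / X_j:
  a_AA = 145/1450 = 0.10, a_BA = 435/1450 = 0.30, a_MA = 580/1450 = 0.40
  a_AB = 460/1150 = 0.40, a_BB = 0/1150 = 0.00, a_MB = 287.5/1150 = 0.25
  a_AM = 97.5/1950 = 0.05, a_BM = 292.5/1950 = 0.15, a_MM = 877.5/1950 = 0.45
I − A =
  [   0.90    -0.40    -0.05]
  [  -0.30     1.00    -0.15]
  [  -0.40    -0.25     0.55]
Cofactors of I−A, C_ij = (−1)^(i+j)·(minor ij) (rows/columns in the sector order above):
  C_11 = (1.00)(0.55) − (-0.15)(-0.25) = 0.5125
  C_12 = −[(-0.30)(0.55) − (-0.15)(-0.40)] = 0.2250
  C_13 = (-0.30)(-0.25) − (1.00)(-0.40) = 0.4750
  C_21 = −[(-0.40)(0.55) − (-0.05)(-0.25)] = 0.2325
  C_22 = (0.90)(0.55) − (-0.05)(-0.40) = 0.4750
  C_23 = −[(0.90)(-0.25) − (-0.40)(-0.40)] = 0.3850
  C_31 = (-0.40)(-0.15) − (-0.05)(1.00) = 0.1100
  C_32 = −[(0.90)(-0.15) − (-0.05)(-0.30)] = 0.1500
  C_33 = (0.90)(1.00) − (-0.40)(-0.30) = 0.7800
det(I−A) = Σ_j (I−A)_1j·C_1j = (0.90)(0.5125) + (-0.40)(0.2250) + (-0.05)(0.4750) = 0.3475
adj(I−A) = Cᵀ =
  [ 0.5125   0.2325   0.1100]
  [ 0.2250   0.4750   0.1500]
  [ 0.4750   0.3850   0.7800]
(I − A)⁻¹ = adj(I−A) / det(I−A) ≈
  [   1.4748     0.6691     0.3165]
  [   0.6475     1.3669     0.4317]
  [   1.3669     1.1079     2.2446]
Δx = (I − A)⁻¹ Δd with Δd having -40 in the Machinery component and 0 elsewhere.
So Δx_B = L_BM · (-40), where L_BM = adj(I−A)_BM / det(I−A) = 0.1500 / 0.3475.
Δx_B = 0.1500 × (-40) / 0.3475 = -6.00 / 0.3475 ≈ -17.27.

Δx_B = -17.27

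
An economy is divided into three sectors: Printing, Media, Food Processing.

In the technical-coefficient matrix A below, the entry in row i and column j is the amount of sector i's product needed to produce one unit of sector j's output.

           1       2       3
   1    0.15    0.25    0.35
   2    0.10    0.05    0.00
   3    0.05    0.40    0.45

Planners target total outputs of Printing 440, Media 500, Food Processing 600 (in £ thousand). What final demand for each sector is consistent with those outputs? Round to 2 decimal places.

I − A =
  [   0.85    -0.25    -0.35]
  [  -0.10     0.95     0.00]
  [  -0.05    -0.40     0.55]
d = (I − A) x:
  d_1 = (+0.85)·440 + (-0.25)·500 + (-0.35)·600 = 39.00
  d_2 = (-0.10)·440 + (+0.95)·500 + (+0.00)·600 = 431.00
  d_3 = (-0.05)·440 + (-0.40)·500 + (+0.55)·600 = 108.00

d_1 = 39.00, d_2 = 431.00, d_3 = 108.00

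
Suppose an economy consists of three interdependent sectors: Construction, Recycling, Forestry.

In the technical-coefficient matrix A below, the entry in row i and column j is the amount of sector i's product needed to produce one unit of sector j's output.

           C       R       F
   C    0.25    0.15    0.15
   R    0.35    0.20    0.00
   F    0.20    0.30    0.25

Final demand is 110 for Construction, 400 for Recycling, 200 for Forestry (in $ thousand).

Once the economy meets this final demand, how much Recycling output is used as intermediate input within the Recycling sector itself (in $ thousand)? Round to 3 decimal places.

z_RR = 136.097

I − A =
  [   0.75    -0.15    -0.15]
  [  -0.35     0.80     0.00]
  [  -0.20    -0.30     0.75]
Cofactors of I−A, C_ij = (−1)^(i+j)·(minor ij) (rows/columns in the sector order above):
  C_11 = (0.80)(0.75) − (0.00)(-0.30) = 0.6000
  C_12 = −[(-0.35)(0.75) − (0.00)(-0.20)] = 0.2625
  C_13 = (-0.35)(-0.30) − (0.80)(-0.20) = 0.2650
  C_21 = −[(-0.15)(0.75) − (-0.15)(-0.30)] = 0.1575
  C_22 = (0.75)(0.75) − (-0.15)(-0.20) = 0.5325
  C_23 = −[(0.75)(-0.30) − (-0.15)(-0.20)] = 0.2550
  C_31 = (-0.15)(0.00) − (-0.15)(0.80) = 0.1200
  C_32 = −[(0.75)(0.00) − (-0.15)(-0.35)] = 0.0525
  C_33 = (0.75)(0.80) − (-0.15)(-0.35) = 0.5475
det(I−A) = Σ_j (I−A)_1j·C_1j = (0.75)(0.6000) + (-0.15)(0.2625) + (-0.15)(0.2650) = 0.370875
adj(I−A) = Cᵀ =
  [ 0.6000   0.1575   0.1200]
  [ 0.2625   0.5325   0.0525]
  [ 0.2650   0.2550   0.5475]
(I − A)⁻¹ = adj(I−A) / det(I−A) ≈
  [   1.6178     0.4247     0.3236]
  [   0.7078     1.4358     0.1416]
  [   0.7145     0.6876     1.4762]
First solve x = (I − A)⁻¹ d = adj(I−A)·d / det(I−A); in particular x_R = (0.2625·110 + 0.5325·400 + 0.0525·200) / 0.370875 = 252.375 / 0.370875 ≈ 680.48534.
Intermediate flow from R to R: z_RR = a_RR · x_R = 0.20 × 252.375 / 0.370875 = 50.475 / 0.370875 ≈ 136.097.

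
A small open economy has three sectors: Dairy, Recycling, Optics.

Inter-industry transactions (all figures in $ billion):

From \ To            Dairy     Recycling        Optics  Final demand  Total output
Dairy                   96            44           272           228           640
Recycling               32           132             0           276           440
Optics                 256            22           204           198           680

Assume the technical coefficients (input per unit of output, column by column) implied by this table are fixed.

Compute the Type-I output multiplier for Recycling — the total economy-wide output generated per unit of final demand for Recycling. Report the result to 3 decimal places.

m_R = 2.025

Technical coefficients a_ij = z_ij / X_j:
  a_DD = 96/640 = 0.15, a_RD = 32/640 = 0.05, a_OD = 256/640 = 0.40
  a_DR = 44/440 = 0.10, a_RR = 132/440 = 0.30, a_OR = 22/440 = 0.05
  a_DO = 272/680 = 0.40, a_RO = 0/680 = 0.00, a_OO = 204/680 = 0.30
I − A =
  [   0.85    -0.10    -0.40]
  [  -0.05     0.70     0.00]
  [  -0.40    -0.05     0.70]
Cofactors of I−A, C_ij = (−1)^(i+j)·(minor ij) (rows/columns in the sector order above):
  C_11 = (0.70)(0.70) − (0.00)(-0.05) = 0.4900
  C_12 = −[(-0.05)(0.70) − (0.00)(-0.40)] = 0.0350
  C_13 = (-0.05)(-0.05) − (0.70)(-0.40) = 0.2825
  C_21 = −[(-0.10)(0.70) − (-0.40)(-0.05)] = 0.0900
  C_22 = (0.85)(0.70) − (-0.40)(-0.40) = 0.4350
  C_23 = −[(0.85)(-0.05) − (-0.10)(-0.40)] = 0.0825
  C_31 = (-0.10)(0.00) − (-0.40)(0.70) = 0.2800
  C_32 = −[(0.85)(0.00) − (-0.40)(-0.05)] = 0.0200
  C_33 = (0.85)(0.70) − (-0.10)(-0.05) = 0.5900
det(I−A) = Σ_j (I−A)_1j·C_1j = (0.85)(0.4900) + (-0.10)(0.0350) + (-0.40)(0.2825) = 0.3000
adj(I−A) = Cᵀ =
  [ 0.4900   0.0900   0.2800]
  [ 0.0350   0.4350   0.0200]
  [ 0.2825   0.0825   0.5900]
(I − A)⁻¹ = adj(I−A) / det(I−A) ≈
  [   1.6333     0.3000     0.9333]
  [   0.1167     1.4500     0.0667]
  [   0.9417     0.2750     1.9667]
The output multiplier for sector j is the column-j sum of the Leontief inverse (I − A)⁻¹ = adj(I−A) / det(I−A).
Column R of adj(I−A): (0.0900, 0.4350, 0.0825); det(I−A) = 0.3000.
m_R = (0.0900 + 0.4350 + 0.0825) / 0.3000 = 0.6075 / 0.3000 = 2.025.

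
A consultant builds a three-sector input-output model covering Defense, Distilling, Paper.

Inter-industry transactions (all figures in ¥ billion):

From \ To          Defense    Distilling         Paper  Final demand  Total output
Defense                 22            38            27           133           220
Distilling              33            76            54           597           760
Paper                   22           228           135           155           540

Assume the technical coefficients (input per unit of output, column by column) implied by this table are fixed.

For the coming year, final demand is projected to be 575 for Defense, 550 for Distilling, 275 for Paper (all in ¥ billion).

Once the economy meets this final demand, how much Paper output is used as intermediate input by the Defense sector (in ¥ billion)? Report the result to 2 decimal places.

z_31 = 72.85

Technical coefficients a_ij = z_ij / X_j:
  a_11 = 22/220 = 0.10, a_21 = 33/220 = 0.15, a_31 = 22/220 = 0.10
  a_12 = 38/760 = 0.05, a_22 = 76/760 = 0.10, a_32 = 228/760 = 0.30
  a_13 = 27/540 = 0.05, a_23 = 54/540 = 0.10, a_33 = 135/540 = 0.25
I − A =
  [   0.90    -0.05    -0.05]
  [  -0.15     0.90    -0.10]
  [  -0.10    -0.30     0.75]
Cofactors of I−A, C_ij = (−1)^(i+j)·(minor ij) (rows/columns in the sector order above):
  C_11 = (0.90)(0.75) − (-0.10)(-0.30) = 0.6450
  C_12 = −[(-0.15)(0.75) − (-0.10)(-0.10)] = 0.1225
  C_13 = (-0.15)(-0.30) − (0.90)(-0.10) = 0.1350
  C_21 = −[(-0.05)(0.75) − (-0.05)(-0.30)] = 0.0525
  C_22 = (0.90)(0.75) − (-0.05)(-0.10) = 0.6700
  C_23 = −[(0.90)(-0.30) − (-0.05)(-0.10)] = 0.2750
  C_31 = (-0.05)(-0.10) − (-0.05)(0.90) = 0.0500
  C_32 = −[(0.90)(-0.10) − (-0.05)(-0.15)] = 0.0975
  C_33 = (0.90)(0.90) − (-0.05)(-0.15) = 0.8025
det(I−A) = Σ_j (I−A)_1j·C_1j = (0.90)(0.6450) + (-0.05)(0.1225) + (-0.05)(0.1350) = 0.567625
adj(I−A) = Cᵀ =
  [ 0.6450   0.0525   0.0500]
  [ 0.1225   0.6700   0.0975]
  [ 0.1350   0.2750   0.8025]
(I − A)⁻¹ = adj(I−A) / det(I−A) ≈
  [   1.1363     0.0925     0.0881]
  [   0.2158     1.1804     0.1718]
  [   0.2378     0.4845     1.4138]
First solve x = (I − A)⁻¹ d = adj(I−A)·d / det(I−A); in particular x_1 = (0.6450·575 + 0.0525·550 + 0.0500·275) / 0.567625 = 413.50 / 0.567625 ≈ 728.4739.
Intermediate flow from 3 to 1: z_31 = a_31 · x_1 = 0.10 × 413.50 / 0.567625 = 41.35 / 0.567625 ≈ 72.85.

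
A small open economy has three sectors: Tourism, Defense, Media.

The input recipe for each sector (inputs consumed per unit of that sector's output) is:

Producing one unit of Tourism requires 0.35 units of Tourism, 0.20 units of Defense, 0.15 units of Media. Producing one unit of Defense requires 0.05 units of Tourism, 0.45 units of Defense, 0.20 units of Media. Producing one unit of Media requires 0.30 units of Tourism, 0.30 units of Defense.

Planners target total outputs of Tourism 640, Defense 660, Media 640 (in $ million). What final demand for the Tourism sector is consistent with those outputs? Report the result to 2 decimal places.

I − A =
  [   0.65    -0.05    -0.30]
  [  -0.20     0.55    -0.30]
  [  -0.15    -0.20     1.00]
d = (I − A) x:
  d_1 = (+0.65)·640 + (-0.05)·660 + (-0.30)·640 = 191.00
  d_2 = (-0.20)·640 + (+0.55)·660 + (-0.30)·640 = 43.00
  d_3 = (-0.15)·640 + (-0.20)·660 + (+1.00)·640 = 412.00

d_1 = 191.00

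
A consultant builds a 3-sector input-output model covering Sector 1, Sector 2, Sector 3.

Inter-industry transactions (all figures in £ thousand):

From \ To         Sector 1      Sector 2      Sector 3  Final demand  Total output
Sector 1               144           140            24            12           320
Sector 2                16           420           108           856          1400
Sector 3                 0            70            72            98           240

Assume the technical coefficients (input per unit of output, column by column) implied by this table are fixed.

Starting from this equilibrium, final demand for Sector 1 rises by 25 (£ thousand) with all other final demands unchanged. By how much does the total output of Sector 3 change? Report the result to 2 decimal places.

Technical coefficients a_ij = z_ij / X_j:
  a_11 = 144/320 = 0.45, a_21 = 16/320 = 0.05, a_31 = 0/320 = 0.00
  a_12 = 140/1400 = 0.10, a_22 = 420/1400 = 0.30, a_32 = 70/1400 = 0.05
  a_13 = 24/240 = 0.10, a_23 = 108/240 = 0.45, a_33 = 72/240 = 0.30
I − A =
  [   0.55    -0.10    -0.10]
  [  -0.05     0.70    -0.45]
  [   0.00    -0.05     0.70]
Cofactors of I−A, C_ij = (−1)^(i+j)·(minor ij) (rows/columns in the sector order above):
  C_11 = (0.70)(0.70) − (-0.45)(-0.05) = 0.4675
  C_12 = −[(-0.05)(0.70) − (-0.45)(0.00)] = 0.0350
  C_13 = (-0.05)(-0.05) − (0.70)(0.00) = 0.0025
  C_21 = −[(-0.10)(0.70) − (-0.10)(-0.05)] = 0.0750
  C_22 = (0.55)(0.70) − (-0.10)(0.00) = 0.3850
  C_23 = −[(0.55)(-0.05) − (-0.10)(0.00)] = 0.0275
  C_31 = (-0.10)(-0.45) − (-0.10)(0.70) = 0.1150
  C_32 = −[(0.55)(-0.45) − (-0.10)(-0.05)] = 0.2525
  C_33 = (0.55)(0.70) − (-0.10)(-0.05) = 0.3800
det(I−A) = Σ_j (I−A)_1j·C_1j = (0.55)(0.4675) + (-0.10)(0.0350) + (-0.10)(0.0025) = 0.253375
adj(I−A) = Cᵀ =
  [ 0.4675   0.0750   0.1150]
  [ 0.0350   0.3850   0.2525]
  [ 0.0025   0.0275   0.3800]
(I − A)⁻¹ = adj(I−A) / det(I−A) ≈
  [   1.8451     0.2960     0.4539]
  [   0.1381     1.5195     0.9965]
  [   0.0099     0.1085     1.4998]
Δx = (I − A)⁻¹ Δd with Δd having +25 in the Sector 1 component and 0 elsewhere.
So Δx_3 = L_31 · (+25), where L_31 = adj(I−A)_31 / det(I−A) = 0.0025 / 0.253375.
Δx_3 = 0.0025 × (+25) / 0.253375 = 0.0625 / 0.253375 ≈ 0.25.

Δx_3 = 0.25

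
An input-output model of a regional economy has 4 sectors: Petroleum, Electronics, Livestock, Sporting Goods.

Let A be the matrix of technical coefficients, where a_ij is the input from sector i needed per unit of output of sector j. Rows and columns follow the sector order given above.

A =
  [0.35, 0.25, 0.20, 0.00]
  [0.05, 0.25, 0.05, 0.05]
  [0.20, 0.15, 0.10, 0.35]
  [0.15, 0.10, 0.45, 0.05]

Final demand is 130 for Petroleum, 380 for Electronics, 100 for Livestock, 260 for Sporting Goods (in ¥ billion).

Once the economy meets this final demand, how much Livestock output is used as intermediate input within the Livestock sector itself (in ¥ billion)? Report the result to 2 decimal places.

I − A =
  [   0.65    -0.25    -0.20     0.00]
  [  -0.05     0.75    -0.05    -0.05]
  [  -0.20    -0.15     0.90    -0.35]
  [  -0.15    -0.10    -0.45     0.95]
Compute the cofactors C_ij = (−1)^(i+j)·(3×3 minor ij) of I−A; the adjugate is their transpose:
adj(I−A) = Cᵀ =
  [ 0.506375   0.209875   0.159000   0.069625]
  [ 0.058250   0.404875   0.056500   0.042125]
  [ 0.190875   0.176000   0.446125   0.173625]
  [ 0.176500   0.159125   0.242375   0.388625]
det(I−A) = Σ_j (I−A)_1j·C_1j = (0.65)(0.506375) + (-0.25)(0.058250) + (-0.20)(0.190875) + (0.00)(0.176500) = 0.27640625
(I − A)⁻¹ = adj(I−A) / det(I−A) ≈
  [   1.8320     0.7593     0.5752     0.2519]
  [   0.2107     1.4648     0.2044     0.1524]
  [   0.6906     0.6367     1.6140     0.6282]
  [   0.6386     0.5757     0.8769     1.4060]
First solve x = (I − A)⁻¹ d = adj(I−A)·d / det(I−A); in particular x_3 = (0.190875·130 + 0.176000·380 + 0.446125·100 + 0.173625·260) / 0.27640625 = 181.44875 / 0.27640625 ≈ 656.4568.
Intermediate flow from 3 to 3: z_33 = a_33 · x_3 = 0.10 × 181.44875 / 0.27640625 = 18.144875 / 0.27640625 ≈ 65.65.

z_33 = 65.65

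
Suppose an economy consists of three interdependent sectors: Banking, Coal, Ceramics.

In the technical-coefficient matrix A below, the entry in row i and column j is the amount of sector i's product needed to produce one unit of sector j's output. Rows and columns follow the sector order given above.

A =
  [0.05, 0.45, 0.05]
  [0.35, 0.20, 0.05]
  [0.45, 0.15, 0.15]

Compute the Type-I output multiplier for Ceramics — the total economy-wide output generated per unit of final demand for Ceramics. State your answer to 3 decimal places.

I − A =
  [   0.95    -0.45    -0.05]
  [  -0.35     0.80    -0.05]
  [  -0.45    -0.15     0.85]
Cofactors of I−A, C_ij = (−1)^(i+j)·(minor ij) (rows/columns in the sector order above):
  C_11 = (0.80)(0.85) − (-0.05)(-0.15) = 0.6725
  C_12 = −[(-0.35)(0.85) − (-0.05)(-0.45)] = 0.3200
  C_13 = (-0.35)(-0.15) − (0.80)(-0.45) = 0.4125
  C_21 = −[(-0.45)(0.85) − (-0.05)(-0.15)] = 0.3900
  C_22 = (0.95)(0.85) − (-0.05)(-0.45) = 0.7850
  C_23 = −[(0.95)(-0.15) − (-0.45)(-0.45)] = 0.3450
  C_31 = (-0.45)(-0.05) − (-0.05)(0.80) = 0.0625
  C_32 = −[(0.95)(-0.05) − (-0.05)(-0.35)] = 0.0650
  C_33 = (0.95)(0.80) − (-0.45)(-0.35) = 0.6025
det(I−A) = Σ_j (I−A)_1j·C_1j = (0.95)(0.6725) + (-0.45)(0.3200) + (-0.05)(0.4125) = 0.47425
adj(I−A) = Cᵀ =
  [ 0.6725   0.3900   0.0625]
  [ 0.3200   0.7850   0.0650]
  [ 0.4125   0.3450   0.6025]
(I − A)⁻¹ = adj(I−A) / det(I−A) ≈
  [   1.4180     0.8224     0.1318]
  [   0.6747     1.6552     0.1371]
  [   0.8698     0.7275     1.2704]
The output multiplier for sector j is the column-j sum of the Leontief inverse (I − A)⁻¹ = adj(I−A) / det(I−A).
Column 3 of adj(I−A): (0.0625, 0.0650, 0.6025); det(I−A) = 0.47425.
m_3 = (0.0625 + 0.0650 + 0.6025) / 0.47425 = 0.73 / 0.47425 ≈ 1.539.

m_3 = 1.539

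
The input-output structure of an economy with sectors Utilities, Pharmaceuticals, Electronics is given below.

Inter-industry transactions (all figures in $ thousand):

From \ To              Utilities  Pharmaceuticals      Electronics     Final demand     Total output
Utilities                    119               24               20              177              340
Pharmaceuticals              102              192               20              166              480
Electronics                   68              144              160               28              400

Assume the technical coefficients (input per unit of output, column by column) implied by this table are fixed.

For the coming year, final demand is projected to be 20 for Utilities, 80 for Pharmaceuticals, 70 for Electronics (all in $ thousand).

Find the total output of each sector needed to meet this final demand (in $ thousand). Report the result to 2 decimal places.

x_1 = 62.55, x_2 = 183.72, x_3 = 229.38

Technical coefficients a_ij = z_ij / X_j:
  a_11 = 119/340 = 0.35, a_21 = 102/340 = 0.30, a_31 = 68/340 = 0.20
  a_12 = 24/480 = 0.05, a_22 = 192/480 = 0.40, a_32 = 144/480 = 0.30
  a_13 = 20/400 = 0.05, a_23 = 20/400 = 0.05, a_33 = 160/400 = 0.40
I − A =
  [   0.65    -0.05    -0.05]
  [  -0.30     0.60    -0.05]
  [  -0.20    -0.30     0.60]
Cofactors of I−A, C_ij = (−1)^(i+j)·(minor ij) (rows/columns in the sector order above):
  C_11 = (0.60)(0.60) − (-0.05)(-0.30) = 0.3450
  C_12 = −[(-0.30)(0.60) − (-0.05)(-0.20)] = 0.1900
  C_13 = (-0.30)(-0.30) − (0.60)(-0.20) = 0.2100
  C_21 = −[(-0.05)(0.60) − (-0.05)(-0.30)] = 0.0450
  C_22 = (0.65)(0.60) − (-0.05)(-0.20) = 0.3800
  C_23 = −[(0.65)(-0.30) − (-0.05)(-0.20)] = 0.2050
  C_31 = (-0.05)(-0.05) − (-0.05)(0.60) = 0.0325
  C_32 = −[(0.65)(-0.05) − (-0.05)(-0.30)] = 0.0475
  C_33 = (0.65)(0.60) − (-0.05)(-0.30) = 0.3750
det(I−A) = Σ_j (I−A)_1j·C_1j = (0.65)(0.3450) + (-0.05)(0.1900) + (-0.05)(0.2100) = 0.20425
adj(I−A) = Cᵀ =
  [ 0.3450   0.0450   0.0325]
  [ 0.1900   0.3800   0.0475]
  [ 0.2100   0.2050   0.3750]
(I − A)⁻¹ = adj(I−A) / det(I−A) ≈
  [   1.6891     0.2203     0.1591]
  [   0.9302     1.8605     0.2326]
  [   1.0282     1.0037     1.8360]
x = (I − A)⁻¹ d = adj(I−A)·d / det(I−A), with det(I−A) = 0.20425:
  x_1 = (0.3450·20 + 0.0450·80 + 0.0325·70) / 0.20425 = 12.775 / 0.20425 ≈ 62.55
  x_2 = (0.1900·20 + 0.3800·80 + 0.0475·70) / 0.20425 = 37.525 / 0.20425 ≈ 183.72
  x_3 = (0.2100·20 + 0.2050·80 + 0.3750·70) / 0.20425 = 46.85 / 0.20425 ≈ 229.38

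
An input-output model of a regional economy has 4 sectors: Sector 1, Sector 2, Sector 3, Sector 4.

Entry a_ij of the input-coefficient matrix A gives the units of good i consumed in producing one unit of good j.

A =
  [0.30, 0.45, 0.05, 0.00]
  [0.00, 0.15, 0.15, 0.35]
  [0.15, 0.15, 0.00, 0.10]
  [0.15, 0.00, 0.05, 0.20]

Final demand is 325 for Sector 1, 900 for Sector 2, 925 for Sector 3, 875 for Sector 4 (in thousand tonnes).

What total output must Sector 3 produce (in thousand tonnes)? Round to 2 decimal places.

I − A =
  [   0.70    -0.45    -0.05     0.00]
  [   0.00     0.85    -0.15    -0.35]
  [  -0.15    -0.15     1.00    -0.10]
  [  -0.15     0.00    -0.05     0.80]
Compute the cofactors C_ij = (−1)^(i+j)·(3×3 minor ij) of I−A; the adjugate is their transpose:
adj(I−A) = Cᵀ =
  [ 0.655125   0.363750   0.095875   0.171125]
  [ 0.075375   0.549750   0.098875   0.252875]
  [ 0.122625   0.144750   0.452375   0.119875]
  [ 0.130500   0.077250   0.046250   0.562750]
det(I−A) = Σ_j (I−A)_1j·C_1j = (0.70)(0.655125) + (-0.45)(0.075375) + (-0.05)(0.122625) + (0.00)(0.130500) = 0.4185375
(I − A)⁻¹ = adj(I−A) / det(I−A) ≈
  [   1.5653     0.8691     0.2291     0.4089]
  [   0.1801     1.3135     0.2362     0.6042]
  [   0.2930     0.3458     1.0808     0.2864]
  [   0.3118     0.1846     0.1105     1.3446]
x = (I − A)⁻¹ d = adj(I−A)·d / det(I−A), with det(I−A) = 0.4185375:
  x_1 = (0.655125·325 + 0.363750·900 + 0.095875·925 + 0.171125·875) / 0.4185375 = 778.709375 / 0.4185375 ≈ 1860.55
  x_2 = (0.075375·325 + 0.549750·900 + 0.098875·925 + 0.252875·875) / 0.4185375 = 831.996875 / 0.4185375 ≈ 1987.87
  x_3 = (0.122625·325 + 0.144750·900 + 0.452375·925 + 0.119875·875) / 0.4185375 = 693.465625 / 0.4185375 ≈ 1656.88
  x_4 = (0.130500·325 + 0.077250·900 + 0.046250·925 + 0.562750·875) / 0.4185375 = 647.125 / 0.4185375 ≈ 1546.16

x_3 = 1656.88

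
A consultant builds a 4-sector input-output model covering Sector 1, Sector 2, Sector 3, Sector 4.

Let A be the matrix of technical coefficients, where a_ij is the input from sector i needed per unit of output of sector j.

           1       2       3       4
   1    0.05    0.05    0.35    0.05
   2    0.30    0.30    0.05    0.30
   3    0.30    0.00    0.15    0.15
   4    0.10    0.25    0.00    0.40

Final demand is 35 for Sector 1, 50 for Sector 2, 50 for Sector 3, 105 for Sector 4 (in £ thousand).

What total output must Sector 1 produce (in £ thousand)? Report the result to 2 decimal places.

I − A =
  [   0.95    -0.05    -0.35    -0.05]
  [  -0.30     0.70    -0.05    -0.30]
  [  -0.30     0.00     0.85    -0.15]
  [  -0.10    -0.25     0.00     0.60]
Compute the cofactors C_ij = (−1)^(i+j)·(3×3 minor ij) of I−A; the adjugate is their transpose:
adj(I−A) = Cᵀ =
  [ 0.291375   0.049250   0.122875   0.079625]
  [ 0.188250   0.412000   0.101750   0.247125]
  [ 0.125250   0.049125   0.310000   0.112500]
  [ 0.127000   0.179875   0.062875   0.478250]
det(I−A) = Σ_j (I−A)_1j·C_1j = (0.95)(0.291375) + (-0.05)(0.188250) + (-0.35)(0.125250) + (-0.05)(0.127000) = 0.21720625
(I − A)⁻¹ = adj(I−A) / det(I−A) ≈
  [   1.3415     0.2267     0.5657     0.3666]
  [   0.8667     1.8968     0.4684     1.1377]
  [   0.5766     0.2262     1.4272     0.5179]
  [   0.5847     0.8281     0.2895     2.2018]
x = (I − A)⁻¹ d = adj(I−A)·d / det(I−A), with det(I−A) = 0.21720625:
  x_1 = (0.291375·35 + 0.049250·50 + 0.122875·50 + 0.079625·105) / 0.21720625 = 27.165 / 0.21720625 ≈ 125.07
  x_2 = (0.188250·35 + 0.412000·50 + 0.101750·50 + 0.247125·105) / 0.21720625 = 58.224375 / 0.21720625 ≈ 268.06
  x_3 = (0.125250·35 + 0.049125·50 + 0.310000·50 + 0.112500·105) / 0.21720625 = 34.1525 / 0.21720625 ≈ 157.24
  x_4 = (0.127000·35 + 0.179875·50 + 0.062875·50 + 0.478250·105) / 0.21720625 = 66.79875 / 0.21720625 ≈ 307.54

x_1 = 125.07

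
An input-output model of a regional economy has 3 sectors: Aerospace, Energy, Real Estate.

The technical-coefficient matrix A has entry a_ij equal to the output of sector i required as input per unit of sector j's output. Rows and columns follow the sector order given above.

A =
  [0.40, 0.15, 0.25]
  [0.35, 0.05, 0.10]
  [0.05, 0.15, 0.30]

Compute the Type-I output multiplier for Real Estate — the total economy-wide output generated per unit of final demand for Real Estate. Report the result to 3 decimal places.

I − A =
  [   0.60    -0.15    -0.25]
  [  -0.35     0.95    -0.10]
  [  -0.05    -0.15     0.70]
Cofactors of I−A, C_ij = (−1)^(i+j)·(minor ij) (rows/columns in the sector order above):
  C_11 = (0.95)(0.70) − (-0.10)(-0.15) = 0.6500
  C_12 = −[(-0.35)(0.70) − (-0.10)(-0.05)] = 0.2500
  C_13 = (-0.35)(-0.15) − (0.95)(-0.05) = 0.1000
  C_21 = −[(-0.15)(0.70) − (-0.25)(-0.15)] = 0.1425
  C_22 = (0.60)(0.70) − (-0.25)(-0.05) = 0.4075
  C_23 = −[(0.60)(-0.15) − (-0.15)(-0.05)] = 0.0975
  C_31 = (-0.15)(-0.10) − (-0.25)(0.95) = 0.2525
  C_32 = −[(0.60)(-0.10) − (-0.25)(-0.35)] = 0.1475
  C_33 = (0.60)(0.95) − (-0.15)(-0.35) = 0.5175
det(I−A) = Σ_j (I−A)_1j·C_1j = (0.60)(0.6500) + (-0.15)(0.2500) + (-0.25)(0.1000) = 0.3275
adj(I−A) = Cᵀ =
  [ 0.6500   0.1425   0.2525]
  [ 0.2500   0.4075   0.1475]
  [ 0.1000   0.0975   0.5175]
(I − A)⁻¹ = adj(I−A) / det(I−A) ≈
  [   1.9847     0.4351     0.7710]
  [   0.7634     1.2443     0.4504]
  [   0.3053     0.2977     1.5802]
The output multiplier for sector j is the column-j sum of the Leontief inverse (I − A)⁻¹ = adj(I−A) / det(I−A).
Column R of adj(I−A): (0.2525, 0.1475, 0.5175); det(I−A) = 0.3275.
m_R = (0.2525 + 0.1475 + 0.5175) / 0.3275 = 0.9175 / 0.3275 ≈ 2.802.

m_R = 2.802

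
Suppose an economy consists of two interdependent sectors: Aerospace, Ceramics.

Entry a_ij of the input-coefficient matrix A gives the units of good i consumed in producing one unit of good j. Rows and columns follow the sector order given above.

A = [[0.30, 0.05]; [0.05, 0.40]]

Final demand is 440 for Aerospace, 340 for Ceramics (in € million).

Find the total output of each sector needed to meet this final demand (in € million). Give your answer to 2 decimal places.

I − A =
  [   0.70    -0.05]
  [  -0.05     0.60]
det(I−A) = (0.70)(0.60) − (-0.05)(-0.05) = 0.4175
adj(I−A) = [[0.60, 0.05], [0.05, 0.70]]
(I − A)⁻¹ = adj(I−A) / det(I−A) ≈
  [   1.4371     0.1198]
  [   0.1198     1.6766]
x = (I − A)⁻¹ d = adj(I−A)·d / det(I−A), with det(I−A) = 0.4175:
  x_1 = (0.60·440 + 0.05·340) / 0.4175 = 281.00 / 0.4175 ≈ 673.05
  x_2 = (0.05·440 + 0.70·340) / 0.4175 = 260.00 / 0.4175 ≈ 622.75

x_1 = 673.05, x_2 = 622.75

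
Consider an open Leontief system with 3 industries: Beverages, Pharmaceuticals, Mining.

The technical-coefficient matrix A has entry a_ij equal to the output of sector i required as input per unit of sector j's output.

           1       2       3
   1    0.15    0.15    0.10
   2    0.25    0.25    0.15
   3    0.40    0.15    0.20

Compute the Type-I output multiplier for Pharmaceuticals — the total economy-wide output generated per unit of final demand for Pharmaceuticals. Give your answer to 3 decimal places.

I − A =
  [   0.85    -0.15    -0.10]
  [  -0.25     0.75    -0.15]
  [  -0.40    -0.15     0.80]
Cofactors of I−A, C_ij = (−1)^(i+j)·(minor ij) (rows/columns in the sector order above):
  C_11 = (0.75)(0.80) − (-0.15)(-0.15) = 0.5775
  C_12 = −[(-0.25)(0.80) − (-0.15)(-0.40)] = 0.2600
  C_13 = (-0.25)(-0.15) − (0.75)(-0.40) = 0.3375
  C_21 = −[(-0.15)(0.80) − (-0.10)(-0.15)] = 0.1350
  C_22 = (0.85)(0.80) − (-0.10)(-0.40) = 0.6400
  C_23 = −[(0.85)(-0.15) − (-0.15)(-0.40)] = 0.1875
  C_31 = (-0.15)(-0.15) − (-0.10)(0.75) = 0.0975
  C_32 = −[(0.85)(-0.15) − (-0.10)(-0.25)] = 0.1525
  C_33 = (0.85)(0.75) − (-0.15)(-0.25) = 0.6000
det(I−A) = Σ_j (I−A)_1j·C_1j = (0.85)(0.5775) + (-0.15)(0.2600) + (-0.10)(0.3375) = 0.418125
adj(I−A) = Cᵀ =
  [ 0.5775   0.1350   0.0975]
  [ 0.2600   0.6400   0.1525]
  [ 0.3375   0.1875   0.6000]
(I − A)⁻¹ = adj(I−A) / det(I−A) ≈
  [   1.3812     0.3229     0.2332]
  [   0.6218     1.5306     0.3647]
  [   0.8072     0.4484     1.4350]
The output multiplier for sector j is the column-j sum of the Leontief inverse (I − A)⁻¹ = adj(I−A) / det(I−A).
Column 2 of adj(I−A): (0.1350, 0.6400, 0.1875); det(I−A) = 0.418125.
m_2 = (0.1350 + 0.6400 + 0.1875) / 0.418125 = 0.9625 / 0.418125 ≈ 2.302.

m_2 = 2.302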